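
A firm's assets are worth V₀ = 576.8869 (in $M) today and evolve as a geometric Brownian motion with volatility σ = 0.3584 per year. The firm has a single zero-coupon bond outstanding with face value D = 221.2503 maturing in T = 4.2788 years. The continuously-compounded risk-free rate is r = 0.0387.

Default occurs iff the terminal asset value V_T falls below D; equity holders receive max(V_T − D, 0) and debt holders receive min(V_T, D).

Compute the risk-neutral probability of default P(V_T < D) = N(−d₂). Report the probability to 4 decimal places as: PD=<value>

Equity is a call on the firm's assets struck at D = 221.2503:
d₁ = [ln(V₀/D) + (r + σ²/2)T] / (σ√T)
   = [ln(576.8869/221.2503) + (0.0387 + 0.5·0.3584²)·4.2788] / (0.3584·√4.2788)
   = [0.958352 + 0.440397] / 0.741360 = 1.886734
d₂ = d₁ − σ√T = 1.886734 − 0.741360 = 1.145374
risk-neutral PD = N(−d₂) = N(-1.145374) = 0.126027

PD=0.1260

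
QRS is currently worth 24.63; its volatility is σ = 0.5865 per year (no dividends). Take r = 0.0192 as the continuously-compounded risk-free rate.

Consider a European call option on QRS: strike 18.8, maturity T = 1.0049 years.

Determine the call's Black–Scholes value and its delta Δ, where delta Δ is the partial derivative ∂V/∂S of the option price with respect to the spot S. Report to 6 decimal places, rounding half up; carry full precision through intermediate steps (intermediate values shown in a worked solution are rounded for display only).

σ√T = 0.5865·√1.0049 = 0.587935
d₁ = (ln(S/K) + (r+σ²/2)T) / (σ√T) = (ln(24.63/18.8) + (0.0192+0.5865²/2)·1.0049) / 0.587935 = (0.270108 + 0.192128) / 0.587935 = 0.786203
d₂ = d₁ − σ√T = 0.786203 − 0.587935 = 0.198268
e^{−rT} = 0.980891
N(d₁) = 0.784126,  N(d₂) = 0.578582
Call price V = S·N(d₁) − K·e^{−rT}·N(d₂) = 19.313015 − 10.669488 = 8.643527
Δ = N(d₁) = 0.784126

price = 8.643527
Δ = 0.784126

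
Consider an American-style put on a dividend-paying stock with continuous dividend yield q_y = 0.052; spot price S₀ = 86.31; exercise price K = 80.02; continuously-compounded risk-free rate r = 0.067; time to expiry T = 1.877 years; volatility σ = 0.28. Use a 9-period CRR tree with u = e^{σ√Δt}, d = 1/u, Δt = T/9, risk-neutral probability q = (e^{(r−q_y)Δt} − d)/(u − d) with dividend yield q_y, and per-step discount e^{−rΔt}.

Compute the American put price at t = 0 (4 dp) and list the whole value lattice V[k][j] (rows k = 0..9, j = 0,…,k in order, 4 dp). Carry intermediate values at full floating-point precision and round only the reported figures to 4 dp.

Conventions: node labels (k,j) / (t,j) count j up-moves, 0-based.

price = 8.3820
tree:
8.3820
11.8465 4.8789
16.3142 7.3591 2.3380
21.8219 10.8326 3.8163 0.8070
28.2679 15.4863 6.1143 1.4416 0.1439
34.4798 21.3728 9.5706 2.5534 0.2808 0.0000
39.9461 28.2679 14.5380 4.4760 0.5478 0.0000 0.0000
44.7563 34.4798 21.2086 7.7459 1.0690 0.0000 0.0000 0.0000
48.9891 39.9461 28.2679 13.1864 2.0858 0.0000 0.0000 0.0000 0.0000
52.7138 44.7563 34.4798 21.2086 4.0700 0.0000 0.0000 0.0000 0.0000 0.0000

Δt=0.20856  u=1.13641  d=0.87997  q=0.48029  discount=0.98612
step 9 (expiry): payoffs max(K−S,0) = 52.7138 44.7563 34.4798 21.2086 4.0700 0.0000 0.0000 0.0000 0.0000 0.0000
k=8: (k=8,j=0): S=31.0309, K−S=48.9891, hold=48.2134 ⇒ V=48.9891 exercise | (k=8,j=1): S=40.0739, K−S=39.9461, hold=39.2680 ⇒ V=39.9461 exercise | (k=8,j=2): S=51.7521, K−S=28.2679, hold=27.7157 ⇒ V=28.2679 exercise | (k=8,j=3): S=66.8336, K−S=13.1864, hold=12.7970 ⇒ V=13.1864 exercise | (k=8,j=4): S=86.3100, K−S=0.0000, hold=2.0858 ⇒ V=2.0858 continue | (k=8,j=5): S=111.4622, K−S=0.0000, hold=0.0000 ⇒ V=0.0000 continue | (k=8,j=6): S=143.9442, K−S=0.0000, hold=0.0000 ⇒ V=0.0000 continue | (k=8,j=7): S=185.8920, K−S=0.0000, hold=0.0000 ⇒ V=0.0000 continue | (k=8,j=8): S=240.0641, K−S=0.0000, hold=0.0000 ⇒ V=0.0000 continue
k=7: (k=7,j=0): S=35.2637, K−S=44.7563, hold=44.0263 ⇒ V=44.7563 exercise | (k=7,j=1): S=45.5402, K−S=34.4798, hold=33.8607 ⇒ V=34.4798 exercise | (k=7,j=2): S=58.8114, K−S=21.2086, hold=20.7326 ⇒ V=21.2086 exercise | (k=7,j=3): S=75.9500, K−S=4.0700, hold=7.7459 ⇒ V=7.7459 continue | (k=7,j=4): S=98.0831, K−S=0.0000, hold=1.0690 ⇒ V=1.0690 continue | (k=7,j=5): S=126.6663, K−S=0.0000, hold=0.0000 ⇒ V=0.0000 continue | (k=7,j=6): S=163.5790, K−S=0.0000, hold=0.0000 ⇒ V=0.0000 continue | (k=7,j=7): S=211.2487, K−S=0.0000, hold=0.0000 ⇒ V=0.0000 continue
k=6: (k=6,j=0): S=40.0739, K−S=39.9461, hold=39.2680 ⇒ V=39.9461 exercise | (k=6,j=1): S=51.7521, K−S=28.2679, hold=27.7157 ⇒ V=28.2679 exercise | (k=6,j=2): S=66.8336, K−S=13.1864, hold=14.5380 ⇒ V=14.5380 continue | (k=6,j=3): S=86.3100, K−S=0.0000, hold=4.4760 ⇒ V=4.4760 continue | (k=6,j=4): S=111.4622, K−S=0.0000, hold=0.5478 ⇒ V=0.5478 continue | (k=6,j=5): S=143.9442, K−S=0.0000, hold=0.0000 ⇒ V=0.0000 continue | (k=6,j=6): S=185.8920, K−S=0.0000, hold=0.0000 ⇒ V=0.0000 continue
k=5: (k=5,j=0): S=45.5402, K−S=34.4798, hold=33.8607 ⇒ V=34.4798 exercise | (k=5,j=1): S=58.8114, K−S=21.2086, hold=21.3728 ⇒ V=21.3728 continue | (k=5,j=2): S=75.9500, K−S=4.0700, hold=9.5706 ⇒ V=9.5706 continue | (k=5,j=3): S=98.0831, K−S=0.0000, hold=2.5534 ⇒ V=2.5534 continue | (k=5,j=4): S=126.6663, K−S=0.0000, hold=0.2808 ⇒ V=0.2808 continue | (k=5,j=5): S=163.5790, K−S=0.0000, hold=0.0000 ⇒ V=0.0000 continue
k=4: (k=4,j=0): S=51.7521, K−S=28.2679, hold=27.7935 ⇒ V=28.2679 exercise | (k=4,j=1): S=66.8336, K−S=13.1864, hold=15.4863 ⇒ V=15.4863 continue | (k=4,j=2): S=86.3100, K−S=0.0000, hold=6.1143 ⇒ V=6.1143 continue | (k=4,j=3): S=111.4622, K−S=0.0000, hold=1.4416 ⇒ V=1.4416 continue | (k=4,j=4): S=143.9442, K−S=0.0000, hold=0.1439 ⇒ V=0.1439 continue
k=3: (k=3,j=0): S=58.8114, K−S=21.2086, hold=21.8219 ⇒ V=21.8219 continue | (k=3,j=1): S=75.9500, K−S=4.0700, hold=10.8326 ⇒ V=10.8326 continue | (k=3,j=2): S=98.0831, K−S=0.0000, hold=3.8163 ⇒ V=3.8163 continue | (k=3,j=3): S=126.6663, K−S=0.0000, hold=0.8070 ⇒ V=0.8070 continue
k=2: (k=2,j=0): S=66.8336, K−S=13.1864, hold=16.3142 ⇒ V=16.3142 continue | (k=2,j=1): S=86.3100, K−S=0.0000, hold=7.3591 ⇒ V=7.3591 continue | (k=2,j=2): S=111.4622, K−S=0.0000, hold=2.3380 ⇒ V=2.3380 continue
k=1: (k=1,j=0): S=75.9500, K−S=4.0700, hold=11.8465 ⇒ V=11.8465 continue | (k=1,j=1): S=98.0831, K−S=0.0000, hold=4.8789 ⇒ V=4.8789 continue
k=0: (k=0,j=0): S=86.3100, K−S=0.0000, hold=8.3820 ⇒ V=8.3820 continue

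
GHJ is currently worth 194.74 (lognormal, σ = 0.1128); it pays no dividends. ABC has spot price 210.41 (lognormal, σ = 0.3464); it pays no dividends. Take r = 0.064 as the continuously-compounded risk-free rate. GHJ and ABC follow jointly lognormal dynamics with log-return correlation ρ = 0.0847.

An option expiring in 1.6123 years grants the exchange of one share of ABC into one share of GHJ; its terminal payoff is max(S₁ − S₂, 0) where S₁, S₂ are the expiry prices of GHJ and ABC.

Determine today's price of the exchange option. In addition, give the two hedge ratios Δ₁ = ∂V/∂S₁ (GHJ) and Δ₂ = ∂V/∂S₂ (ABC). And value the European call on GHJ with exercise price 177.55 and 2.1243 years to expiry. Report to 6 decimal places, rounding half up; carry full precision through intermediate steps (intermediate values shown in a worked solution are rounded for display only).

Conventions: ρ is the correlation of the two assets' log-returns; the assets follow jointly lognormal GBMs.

exchange price = 28.819849
Δ1 = 0.521455
Δ2 = -0.345651
price(GHJ call K=177.55) = 40.830101

σ_eff = √(σ₁² + σ₂² − 2ρσ₁σ₂) = √(0.1128² + 0.3464² − 2·0.0847·0.1128·0.3464) = 0.355102
d₁ = (ln(S₁/S₂) + (q₂ − q₁ + σ_eff²/2)T) / (σ_eff√T) = (ln(194.74/210.41) + (0.0 − 0.0 + 0.063049)·1.6123) / 0.450896 = 0.053806
d₂ = d₁ − σ_eff√T = 0.053806 − 0.450896 = -0.397090
N(d₁) = 0.521455,  N(d₂) = 0.345651
V = S₁·e^{−q₁T}·N(d₁) − S₂·e^{−q₂T}·N(d₂) = 101.548183 − 72.728334 = 28.819849
Δ₁ = e^{−q₁T}·N(d₁) = 0.521455;  Δ₂ = −e^{−q₂T}·N(d₂) = -0.345651
[vanilla: GHJ call K=177.55]
σ√T = 0.1128·√2.1243 = 0.164406
d₁ = (ln(S/K) + (r+σ²/2)T) / (σ√T) = (ln(194.74/177.55) + (0.064+0.1128²/2)·2.1243) / 0.164406 = (0.092413 + 0.149470) / 0.164406 = 1.471256
d₂ = d₁ − σ√T = 1.471256 − 0.164406 = 1.306850
e^{−rT} = 0.872882
N(d₁) = 0.929389,  N(d₂) = 0.904368
price = S·N(d₁) − K·e^{−rT}·N(d₂) = 180.989215 − 140.159114 = 40.830101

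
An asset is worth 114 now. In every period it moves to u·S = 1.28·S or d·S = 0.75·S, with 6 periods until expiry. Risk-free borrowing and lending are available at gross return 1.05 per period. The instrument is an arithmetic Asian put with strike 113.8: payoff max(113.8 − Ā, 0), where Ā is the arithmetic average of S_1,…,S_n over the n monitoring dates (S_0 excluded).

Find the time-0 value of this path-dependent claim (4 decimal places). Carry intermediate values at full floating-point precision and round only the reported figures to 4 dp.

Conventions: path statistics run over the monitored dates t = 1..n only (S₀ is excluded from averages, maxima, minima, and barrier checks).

With p* = (R−d)/(u−d) = 0.5660, sum probability × payoff across the paths and divide by R^6.
Enumerate all 2^6 = 64 price paths (U = up ×1.28, D = down ×0.75); each path with k up-moves has probability p*^k·(1−p*)^(6−k).
DDDDDD: Ā=46.8552, payoff=66.9448, prob=0.006679
UDDDDD: Ā=79.9663, payoff=33.8338, prob=0.008712
DUDDDD: Ā=69.8962, payoff=43.9038, prob=0.008712
UUDDDD: Ā=119.2896, payoff=0.0000, prob=0.011363
DDUDDD: Ā=62.3438, payoff=51.4562, prob=0.008712
UDUDDD: Ā=106.4000, payoff=7.4000, prob=0.011363
DUUDDD: Ā=96.3300, payoff=17.4700, prob=0.011363
UUUDDD: Ā=164.4032, payoff=0.0000, prob=0.014821
DDDUDD: Ā=56.6794, payoff=57.1206, prob=0.008712
UDDUDD: Ā=96.7328, payoff=17.0672, prob=0.011363
DUDUDD: Ā=86.6628, payoff=27.1372, prob=0.011363
UUDUDD: Ā=147.9045, payoff=0.0000, prob=0.014821
DDUUDD: Ā=79.1103, payoff=34.6897, prob=0.011363
UDUUDD: Ā=135.0149, payoff=0.0000, prob=0.014821
DUUUDD: Ā=124.9449, payoff=0.0000, prob=0.014821
UUUUDD: Ā=213.2393, payoff=0.0000, prob=0.019332
DDDDUD: Ā=52.4311, payoff=61.3689, prob=0.008712
UDDDUD: Ā=89.4824, payoff=24.3176, prob=0.011363
DUDDUD: Ā=79.4124, payoff=34.3876, prob=0.011363
UUDDUD: Ā=135.5305, payoff=0.0000, prob=0.014821
DDUDUD: Ā=71.8599, payoff=41.9401, prob=0.011363
UDUDUD: Ā=122.6409, payoff=0.0000, prob=0.014821
DUUDUD: Ā=112.5709, payoff=1.2291, prob=0.014821
UUUDUD: Ā=192.1210, payoff=0.0000, prob=0.019332
DDDUUD: Ā=66.1955, payoff=47.6045, prob=0.011363
UDDUUD: Ā=112.9737, payoff=0.8263, prob=0.014821
DUDUUD: Ā=102.9037, payoff=10.8963, prob=0.014821
UUDUUD: Ā=175.6223, payoff=0.0000, prob=0.019332
DDUUUD: Ā=95.3512, payoff=18.4488, prob=0.014821
UDUUUD: Ā=162.7327, payoff=0.0000, prob=0.019332
DUUUUD: Ā=152.6627, payoff=0.0000, prob=0.019332
UUUUUD: Ā=260.5444, payoff=0.0000, prob=0.025216
DDDDDU: Ā=49.2449, payoff=64.5551, prob=0.008712
UDDDDU: Ā=84.0446, payoff=29.7554, prob=0.011363
DUDDDU: Ā=73.9746, payoff=39.8254, prob=0.011363
UUDDDU: Ā=126.2500, payoff=0.0000, prob=0.014821
DDUDDU: Ā=66.4221, payoff=47.3779, prob=0.011363
UDUDDU: Ā=113.3604, payoff=0.4396, prob=0.014821
DUUDDU: Ā=103.2904, payoff=10.5096, prob=0.014821
UUUDDU: Ā=176.2823, payoff=0.0000, prob=0.019332
DDDUDU: Ā=60.7577, payoff=53.0423, prob=0.011363
UDDUDU: Ā=103.6932, payoff=10.1068, prob=0.014821
DUDUDU: Ā=93.6232, payoff=20.1768, prob=0.014821
UUDUDU: Ā=159.7836, payoff=0.0000, prob=0.019332
DDUUDU: Ā=86.0707, payoff=27.7293, prob=0.014821
UDUUDU: Ā=146.8940, payoff=0.0000, prob=0.019332
DUUUDU: Ā=136.8240, payoff=0.0000, prob=0.019332
UUUUDU: Ā=233.5129, payoff=0.0000, prob=0.025216
DDDDUU: Ā=56.5094, payoff=57.2906, prob=0.011363
UDDDUU: Ā=96.4428, payoff=17.3572, prob=0.014821
DUDDUU: Ā=86.3728, payoff=27.4272, prob=0.014821
UUDDUU: Ā=147.4096, payoff=0.0000, prob=0.019332
DDUDUU: Ā=78.8203, payoff=34.9797, prob=0.014821
UDUDUU: Ā=134.5200, payoff=0.0000, prob=0.019332
DUUDUU: Ā=124.4500, payoff=0.0000, prob=0.019332
UUUDUU: Ā=212.3946, payoff=0.0000, prob=0.025216
DDDUUU: Ā=73.1559, payoff=40.6441, prob=0.014821
UDDUUU: Ā=124.8528, payoff=0.0000, prob=0.019332
DUDUUU: Ā=114.7828, payoff=0.0000, prob=0.019332
UUDUUU: Ā=195.8959, payoff=0.0000, prob=0.025216
DDUUUU: Ā=107.2303, payoff=6.5697, prob=0.019332
UDUUUU: Ā=183.0063, payoff=0.0000, prob=0.025216
DUUUUU: Ā=172.9363, payoff=0.0000, prob=0.025216
UUUUUU: Ā=295.1446, payoff=0.0000, prob=0.032891
Price = Σ prob·payoff / R^6 = 12.012849 / 1.340096 = 8.9642

price = 8.9642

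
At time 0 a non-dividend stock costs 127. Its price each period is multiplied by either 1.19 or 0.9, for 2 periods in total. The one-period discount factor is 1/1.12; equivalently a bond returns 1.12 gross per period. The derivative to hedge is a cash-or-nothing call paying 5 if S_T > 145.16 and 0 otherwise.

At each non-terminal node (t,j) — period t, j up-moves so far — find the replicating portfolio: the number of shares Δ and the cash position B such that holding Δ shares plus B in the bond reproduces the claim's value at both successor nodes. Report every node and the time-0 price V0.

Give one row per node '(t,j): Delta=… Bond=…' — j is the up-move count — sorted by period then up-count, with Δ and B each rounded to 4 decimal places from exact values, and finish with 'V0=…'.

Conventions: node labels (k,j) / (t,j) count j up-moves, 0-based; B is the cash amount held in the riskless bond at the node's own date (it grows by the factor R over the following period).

No-arbitrage ⇒ martingale measure with p* = (R−d)/(u−d) = 0.7586.
Payoffs at expiry: V(2,0)=0.0000, V(2,1)=0.0000, V(2,2)=5.0000
  t=1,j=0: stock 114.3000 → up 136.0170 (V=0.0000), down 102.8700 (V=0.0000). Price 0.0000; hedge Δ=0.0000, bond B=0.0000.
  t=1,j=1: stock 151.1300 → up 179.8447 (V=5.0000), down 136.0170 (V=0.0000). Price 3.3867; hedge Δ=0.1141, bond B=-13.8547.
  t=0,j=0: stock 127.0000 → up 151.1300 (V=3.3867), down 114.3000 (V=0.0000). Price 2.2939; hedge Δ=0.0920, bond B=-9.3843.
Verification: the root portfolio costs Δ(0,0)·S0 + B(0,0) = 2.2939, matching V0.

(0,0): Delta=0.0920 Bond=-9.3843
(1,0): Delta=0.0000 Bond=0.0000
(1,1): Delta=0.1141 Bond=-13.8547
V0=2.2939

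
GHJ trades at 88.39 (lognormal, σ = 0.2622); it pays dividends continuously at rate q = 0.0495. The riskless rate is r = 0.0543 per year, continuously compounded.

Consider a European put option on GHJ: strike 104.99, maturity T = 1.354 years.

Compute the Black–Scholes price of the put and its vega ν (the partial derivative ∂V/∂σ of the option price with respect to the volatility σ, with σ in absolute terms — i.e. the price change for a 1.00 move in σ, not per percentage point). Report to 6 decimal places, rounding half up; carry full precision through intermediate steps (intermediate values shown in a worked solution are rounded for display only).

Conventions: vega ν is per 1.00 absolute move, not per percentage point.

σ√T = 0.2622·√1.354 = 0.305100
d₁ = (ln(S/K) + (r−q+σ²/2)T) / (σ√T) = (ln(88.39/104.99) + (0.0543−0.0495+0.2622²/2)·1.354) / 0.305100 = (-0.172106 + 0.053042) / 0.305100 = -0.390246
d₂ = d₁ − σ√T = -0.390246 − 0.305100 = -0.695346
e^{−rT} = 0.929116
e^{−qT} = 0.935174
N(−d₁) = 0.651823,  N(−d₂) = 0.756581
Put price V = K·e^{−rT}·N(−d₂) − S·e^{−qT}·N(−d₁) = 73.802823 − 53.879674 = 19.923149
φ(d₁) = (1/√(2π))·e^{−d₁²/2} = 0.369692
ν = S·e^{−qT}·φ(d₁)·√T = 35.558627

price = 19.923149
ν = 35.558627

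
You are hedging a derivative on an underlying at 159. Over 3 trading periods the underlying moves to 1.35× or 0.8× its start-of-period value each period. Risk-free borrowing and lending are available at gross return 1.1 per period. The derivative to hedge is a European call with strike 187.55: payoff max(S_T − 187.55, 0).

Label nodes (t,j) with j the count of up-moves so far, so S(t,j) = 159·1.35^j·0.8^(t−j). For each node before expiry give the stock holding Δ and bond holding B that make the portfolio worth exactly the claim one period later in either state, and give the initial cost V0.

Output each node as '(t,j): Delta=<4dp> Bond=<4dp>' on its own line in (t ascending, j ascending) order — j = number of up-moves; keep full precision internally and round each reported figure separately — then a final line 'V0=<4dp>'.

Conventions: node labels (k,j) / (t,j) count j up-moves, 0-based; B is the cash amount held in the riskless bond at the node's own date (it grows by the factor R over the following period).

(0,0): Delta=0.6556 Bond=-65.9141
(1,0): Delta=0.3138 Bond=-29.0288
(1,1): Delta=0.8244 Bond=-108.7362
(2,0): Delta=0.0000 Bond=0.0000
(2,1): Delta=0.4688 Bond=-58.5415
(2,2): Delta=1.0000 Bond=-170.5000
V0=38.3251

The replicating-portfolio and risk-neutral prices coincide; use p* = (1.1−0.8)/(1.35−0.8) = 0.5455 for the latter.
At maturity the claim pays: V(3,0)=0.0000, V(3,1)=0.0000, V(3,2)=44.2720, V(3,3)=203.6496
Node (2,0) S=101.7600: V=(p*·0.0000+(1−p*)·0.0000)/1.1=0.0000; Δ=(0.0000−0.0000)/(137.3760−81.4080)=0.0000; B=V−Δ·S=0.0000
Node (2,1) S=171.7200: V=(p*·44.2720+(1−p*)·0.0000)/1.1=21.9531; Δ=(44.2720−0.0000)/(231.8220−137.3760)=0.4688; B=V−Δ·S=-58.5415
Node (2,2) S=289.7775: V=(p*·203.6496+(1−p*)·44.2720)/1.1=119.2775; Δ=(203.6496−44.2720)/(391.1996−231.8220)=1.0000; B=V−Δ·S=-170.5000
Node (1,0) S=127.2000: V=(p*·21.9531+(1−p*)·0.0000)/1.1=10.8858; Δ=(21.9531−0.0000)/(171.7200−101.7600)=0.3138; B=V−Δ·S=-29.0288
Node (1,1) S=214.6500: V=(p*·119.2775+(1−p*)·21.9531)/1.1=68.2174; Δ=(119.2775−21.9531)/(289.7775−171.7200)=0.8244; B=V−Δ·S=-108.7362
Node (0,0) S=159.0000: V=(p*·68.2174+(1−p*)·10.8858)/1.1=38.3251; Δ=(68.2174−10.8858)/(214.6500−127.2000)=0.6556; B=V−Δ·S=-65.9141
As a check, the time-0 holding Δ(0,0)·S0 + B(0,0) comes to 38.3251 — exactly V0.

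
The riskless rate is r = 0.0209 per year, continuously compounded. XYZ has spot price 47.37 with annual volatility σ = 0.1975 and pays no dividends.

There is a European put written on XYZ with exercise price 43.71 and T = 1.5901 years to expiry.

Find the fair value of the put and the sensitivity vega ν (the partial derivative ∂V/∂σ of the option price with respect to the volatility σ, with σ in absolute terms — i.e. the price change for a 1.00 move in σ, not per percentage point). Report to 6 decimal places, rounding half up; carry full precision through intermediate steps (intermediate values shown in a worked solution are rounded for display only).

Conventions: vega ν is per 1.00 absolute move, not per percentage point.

price = 2.349475
ν = 20.130945

σ√T = 0.1975·√1.5901 = 0.249046
d₁ = (ln(S/K) + (r+σ²/2)T) / (σ√T) = (ln(47.37/43.71) + (0.0209+0.1975²/2)·1.5901) / 0.249046 = (0.080412 + 0.064245) / 0.249046 = 0.580846
d₂ = d₁ − σ√T = 0.580846 − 0.249046 = 0.331800
e^{−rT} = 0.967313
N(−d₁) = 0.280672,  N(−d₂) = 0.370020
Put price V = K·e^{−rT}·N(−d₂) − S·N(−d₁) = 15.644918 − 13.295443 = 2.349475
φ(d₁) = (1/√(2π))·e^{−d₁²/2} = 0.337014
ν = S·φ(d₁)·√T = 20.130945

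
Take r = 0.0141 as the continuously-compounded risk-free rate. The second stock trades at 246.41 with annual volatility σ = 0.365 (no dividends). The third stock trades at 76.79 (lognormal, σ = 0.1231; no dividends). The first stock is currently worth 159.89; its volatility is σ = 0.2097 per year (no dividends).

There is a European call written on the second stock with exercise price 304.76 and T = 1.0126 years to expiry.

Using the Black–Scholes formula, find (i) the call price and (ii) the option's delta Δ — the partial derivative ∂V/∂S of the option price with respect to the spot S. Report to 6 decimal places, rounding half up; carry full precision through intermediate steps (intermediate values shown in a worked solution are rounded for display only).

σ√T = 0.365·√1.0126 = 0.367292
d₁ = (ln(S/K) + (r+σ²/2)T) / (σ√T) = (ln(246.41/304.76) + (0.0141+0.365²/2)·1.0126) / 0.367292 = (-0.212528 + 0.081729) / 0.367292 = -0.356115
d₂ = d₁ − σ√T = -0.356115 − 0.367292 = -0.723407
e^{−rT} = 0.985824
N(d₁) = 0.360877,  N(d₂) = 0.234715
Call price V = S·N(d₁) − K·e^{−rT}·N(d₂) = 88.923759 − 70.517649 = 18.406110
Δ = N(d₁) = 0.360877

price = 18.406110
Δ = 0.360877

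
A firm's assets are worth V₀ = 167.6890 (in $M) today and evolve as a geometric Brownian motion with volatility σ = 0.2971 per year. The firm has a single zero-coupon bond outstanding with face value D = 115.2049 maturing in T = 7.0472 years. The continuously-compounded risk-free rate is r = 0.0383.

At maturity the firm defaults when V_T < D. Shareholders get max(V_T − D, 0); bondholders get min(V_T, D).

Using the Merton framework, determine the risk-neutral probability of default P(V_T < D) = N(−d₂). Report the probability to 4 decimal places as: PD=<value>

With assets at 167.6890 and a single debt payment of 115.2049 at 7.0472 years:
d₁ = [ln(V₀/D) + (r + σ²/2)T] / (σ√T)
   = [ln(167.6890/115.2049) + (0.0383 + 0.5·0.2971²)·7.0472] / (0.2971·√7.0472)
   = [0.375399 + 0.580930] / 0.788698 = 1.212541
d₂ = d₁ − σ√T = 1.212541 − 0.788698 = 0.423843
risk-neutral PD = N(−d₂) = N(-0.423843) = 0.335840

PD=0.3358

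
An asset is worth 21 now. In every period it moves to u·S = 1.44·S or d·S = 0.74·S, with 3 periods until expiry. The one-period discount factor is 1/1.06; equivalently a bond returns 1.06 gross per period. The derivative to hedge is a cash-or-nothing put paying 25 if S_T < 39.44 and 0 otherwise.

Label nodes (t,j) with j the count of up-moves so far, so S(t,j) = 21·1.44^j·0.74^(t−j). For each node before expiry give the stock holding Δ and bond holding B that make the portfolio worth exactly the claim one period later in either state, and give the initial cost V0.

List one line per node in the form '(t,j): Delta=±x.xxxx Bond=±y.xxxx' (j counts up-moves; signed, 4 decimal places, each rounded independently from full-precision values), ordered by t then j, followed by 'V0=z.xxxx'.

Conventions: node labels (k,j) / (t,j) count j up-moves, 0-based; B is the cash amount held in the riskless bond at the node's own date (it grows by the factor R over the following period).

(0,0): Delta=-0.3163 Bond=25.6277
(1,0): Delta=0.0000 Bond=22.2499
(1,1): Delta=-0.5093 Bond=33.0025
(2,0): Delta=0.0000 Bond=23.5849
(2,1): Delta=0.0000 Bond=23.5849
(2,2): Delta=-0.8202 Bond=48.5175
V0=18.9852

The replicating-portfolio and risk-neutral prices coincide; use p* = (1.06−0.74)/(1.44−0.74) = 0.4571 for the latter.
Terminal payoffs: V(3,0)=25.0000, V(3,1)=25.0000, V(3,2)=25.0000, V(3,3)=0.0000
  t=2,j=0: stock 11.4996 → up 16.5594 (V=25.0000), down 8.5097 (V=25.0000). Price 23.5849; hedge Δ=0.0000, bond B=23.5849.
  t=2,j=1: stock 22.3776 → up 32.2237 (V=25.0000), down 16.5594 (V=25.0000). Price 23.5849; hedge Δ=0.0000, bond B=23.5849.
  t=2,j=2: stock 43.5456 → up 62.7057 (V=0.0000), down 32.2237 (V=25.0000). Price 12.8032; hedge Δ=-0.8202, bond B=48.5175.
  t=1,j=0: stock 15.5400 → up 22.3776 (V=23.5849), down 11.4996 (V=23.5849). Price 22.2499; hedge Δ=0.0000, bond B=22.2499.
  t=1,j=1: stock 30.2400 → up 43.5456 (V=12.8032), down 22.3776 (V=23.5849). Price 17.6001; hedge Δ=-0.5093, bond B=33.0025.
  t=0,j=0: stock 21.0000 → up 30.2400 (V=17.6001), down 15.5400 (V=22.2499). Price 18.9852; hedge Δ=-0.3163, bond B=25.6277.
As a check, the time-0 holding Δ(0,0)·S0 + B(0,0) comes to 18.9852 — exactly V0.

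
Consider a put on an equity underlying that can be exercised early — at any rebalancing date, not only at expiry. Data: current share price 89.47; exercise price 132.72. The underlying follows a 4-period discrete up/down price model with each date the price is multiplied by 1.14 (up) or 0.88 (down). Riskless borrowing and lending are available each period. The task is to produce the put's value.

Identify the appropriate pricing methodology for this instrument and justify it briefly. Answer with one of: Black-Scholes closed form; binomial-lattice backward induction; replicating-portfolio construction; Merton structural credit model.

framework: binomial-lattice backward induction

Key observation: the put (strike 132.72 on spot 89.47) is American-style on a 4-step discrete price model, so the early-exercise decision at every node requires stepwise backward valuation — a closed form cannot price the exercise right.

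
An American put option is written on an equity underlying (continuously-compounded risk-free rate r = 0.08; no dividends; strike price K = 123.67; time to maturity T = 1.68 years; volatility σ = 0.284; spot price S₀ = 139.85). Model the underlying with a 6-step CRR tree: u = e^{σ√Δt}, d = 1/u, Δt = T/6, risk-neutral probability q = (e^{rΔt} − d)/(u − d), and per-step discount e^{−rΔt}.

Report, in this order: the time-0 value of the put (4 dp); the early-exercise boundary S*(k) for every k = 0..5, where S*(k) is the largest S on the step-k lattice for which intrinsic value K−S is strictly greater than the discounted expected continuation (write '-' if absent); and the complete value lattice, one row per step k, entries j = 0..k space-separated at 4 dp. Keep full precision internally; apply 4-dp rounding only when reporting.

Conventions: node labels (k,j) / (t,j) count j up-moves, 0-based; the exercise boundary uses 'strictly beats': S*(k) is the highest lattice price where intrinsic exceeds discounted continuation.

Δt=0.28000, u=1.16216, d=0.86047, q=0.53759, disc=e^(-rΔt)=0.97785
k=6 terminal: V=max(K-S,0) → 66.9062 47.0042 20.1243 0.0000 0.0000 0.0000 0.0000
k=5: j=0 S=65.9685 intr=57.7015 cont=54.9621 V=57.7015[EX]; j=1 S=89.0978 intr=34.5722 cont=31.8328 V=34.5722[EX]; j=2 S=120.3365 intr=3.3335 cont=9.0996 V=9.0996[hold]; j=3 S=162.5278 intr=0.0000 cont=0.0000 V=0.0000[hold]; j=4 S=219.5119 intr=0.0000 cont=0.0000 V=0.0000[hold]; j=5 S=296.4753 intr=0.0000 cont=0.0000 V=0.0000[hold]  S*(5)=89.0978
k=4: j=0 S=76.6658 intr=47.0042 cont=44.2648 V=47.0042[EX]; j=1 S=103.5457 intr=20.1243 cont=20.4160 V=20.4160[hold]; j=2 S=139.8500 intr=0.0000 cont=4.1146 V=4.1146[hold]; j=3 S=188.8830 intr=0.0000 cont=0.0000 V=0.0000[hold]; j=4 S=255.1075 intr=0.0000 cont=0.0000 V=0.0000[hold]  S*(4)=76.6658
k=3: j=0 S=89.0978 intr=34.5722 cont=31.9861 V=34.5722[EX]; j=1 S=120.3365 intr=3.3335 cont=11.3944 V=11.3944[hold]; j=2 S=162.5278 intr=0.0000 cont=1.8605 V=1.8605[hold]; j=3 S=219.5119 intr=0.0000 cont=0.0000 V=0.0000[hold]  S*(3)=89.0978
k=2: j=0 S=103.5457 intr=20.1243 cont=21.6223 V=21.6223[hold]; j=1 S=139.8500 intr=0.0000 cont=6.1302 V=6.1302[hold]; j=2 S=188.8830 intr=0.0000 cont=0.8413 V=0.8413[hold]  S*(2)=-
k=1: j=0 S=120.3365 intr=3.3335 cont=12.9995 V=12.9995[hold]; j=1 S=162.5278 intr=0.0000 cont=3.2141 V=3.2141[hold]  S*(1)=-
k=0: j=0 S=139.8500 intr=0.0000 cont=7.5676 V=7.5676[hold]  S*(0)=-

price = 7.5676
boundary = - - - 89.0978 76.6658 89.0978
tree:
7.5676
12.9995 3.2141
21.6223 6.1302 0.8413
34.5722 11.3944 1.8605 0.0000
47.0042 20.4160 4.1146 0.0000 0.0000
57.7015 34.5722 9.0996 0.0000 0.0000 0.0000
66.9062 47.0042 20.1243 0.0000 0.0000 0.0000 0.0000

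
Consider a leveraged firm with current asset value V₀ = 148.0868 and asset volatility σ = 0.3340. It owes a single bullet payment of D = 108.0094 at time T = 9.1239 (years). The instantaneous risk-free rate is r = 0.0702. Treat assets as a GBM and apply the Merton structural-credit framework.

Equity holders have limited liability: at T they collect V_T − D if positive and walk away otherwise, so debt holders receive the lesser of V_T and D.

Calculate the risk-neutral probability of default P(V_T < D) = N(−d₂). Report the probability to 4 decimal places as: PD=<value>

PD=0.3288

Work the structural quantities from V₀ = 148.0868 against face 108.0094:
d₁ = [ln(V₀/D) + (r + σ²/2)T] / (σ√T)
   = [ln(148.0868/108.0094) + (0.0702 + 0.5·0.3340²)·9.1239] / (0.3340·√9.1239)
   = [0.315580 + 1.149411] / 1.008874 = 1.452106
d₂ = d₁ − σ√T = 1.452106 − 1.008874 = 0.443232
risk-neutral PD = N(−d₂) = N(-0.443232) = 0.328799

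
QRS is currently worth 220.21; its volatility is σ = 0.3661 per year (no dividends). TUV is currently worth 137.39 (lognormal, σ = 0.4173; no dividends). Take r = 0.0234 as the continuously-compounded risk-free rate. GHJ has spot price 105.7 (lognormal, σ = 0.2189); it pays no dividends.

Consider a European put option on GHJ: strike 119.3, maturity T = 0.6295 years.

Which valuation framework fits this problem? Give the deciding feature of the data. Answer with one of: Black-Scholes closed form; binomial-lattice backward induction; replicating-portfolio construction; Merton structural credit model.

framework: Black-Scholes closed form

Key observation: the instrument is a plain European put (strike 119.3) on a lognormal asset; the exact continuous-time formula applies directly.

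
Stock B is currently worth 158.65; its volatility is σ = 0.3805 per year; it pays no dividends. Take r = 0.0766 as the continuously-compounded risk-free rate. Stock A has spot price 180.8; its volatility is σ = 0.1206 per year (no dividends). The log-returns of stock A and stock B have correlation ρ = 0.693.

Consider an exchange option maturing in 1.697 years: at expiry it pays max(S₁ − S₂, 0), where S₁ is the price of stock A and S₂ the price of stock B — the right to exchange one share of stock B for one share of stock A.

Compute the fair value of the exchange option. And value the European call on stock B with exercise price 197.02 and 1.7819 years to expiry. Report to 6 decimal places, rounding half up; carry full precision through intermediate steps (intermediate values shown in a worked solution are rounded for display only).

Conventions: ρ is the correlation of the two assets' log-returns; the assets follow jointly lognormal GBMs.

exchange price = 39.572775
price(stock B call K=197.02) = 26.917511

σ_eff = √(σ₁² + σ₂² − 2ρσ₁σ₂) = √(0.1206² + 0.3805² − 2·0.693·0.1206·0.3805) = 0.309392
d₁ = (ln(S₁/S₂) + (q₂ − q₁ + σ_eff²/2)T) / (σ_eff√T) = (ln(180.8/158.65) + (0.0 − 0.0 + 0.047862)·1.697) / 0.403042 = 0.525782
d₂ = d₁ − σ_eff√T = 0.525782 − 0.403042 = 0.122741
N(d₁) = 0.700480,  N(d₂) = 0.548844
V = S₁·e^{−q₁T}·N(d₁) − S₂·e^{−q₂T}·N(d₂) = 126.646837 − 87.074062 = 39.572775
[vanilla: stock B call K=197.02]
σ√T = 0.3805·√1.7819 = 0.507921
d₁ = (ln(S/K) + (r+σ²/2)T) / (σ√T) = (ln(158.65/197.02) + (0.0766+0.3805²/2)·1.7819) / 0.507921 = (-0.216605 + 0.265486) / 0.507921 = 0.096237
d₂ = d₁ − σ√T = 0.096237 − 0.507921 = -0.411684
e^{−rT} = 0.872412
N(d₁) = 0.538334,  N(d₂) = 0.340285
price = S·N(d₁) − K·e^{−rT}·N(d₂) = 85.406657 − 58.489146 = 26.917511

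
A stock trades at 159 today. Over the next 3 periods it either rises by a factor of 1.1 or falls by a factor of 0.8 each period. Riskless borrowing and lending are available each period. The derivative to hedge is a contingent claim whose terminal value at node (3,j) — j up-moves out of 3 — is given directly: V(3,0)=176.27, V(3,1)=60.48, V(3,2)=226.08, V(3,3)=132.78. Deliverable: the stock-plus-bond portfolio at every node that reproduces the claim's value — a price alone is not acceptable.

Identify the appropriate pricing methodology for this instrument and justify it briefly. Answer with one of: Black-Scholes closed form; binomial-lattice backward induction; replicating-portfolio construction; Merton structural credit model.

framework: replicating-portfolio construction

Key observation: what is demanded is not a single number but the (Δ, B) position at each node of the 1.1/0.8 tree starting at 159; constructing those positions is the replicating-portfolio method.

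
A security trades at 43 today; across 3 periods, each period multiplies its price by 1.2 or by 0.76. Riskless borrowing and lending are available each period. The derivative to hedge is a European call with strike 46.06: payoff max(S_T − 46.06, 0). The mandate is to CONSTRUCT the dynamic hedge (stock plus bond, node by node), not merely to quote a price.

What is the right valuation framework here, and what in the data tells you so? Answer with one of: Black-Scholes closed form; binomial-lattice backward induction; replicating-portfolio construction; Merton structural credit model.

framework: replicating-portfolio construction

Key observation: the deliverable is the dynamic trading strategy on the 3-step tree (spot 43, moves 1.2 and 0.76), so the valuation must go through the node-by-node replicating-portfolio solve.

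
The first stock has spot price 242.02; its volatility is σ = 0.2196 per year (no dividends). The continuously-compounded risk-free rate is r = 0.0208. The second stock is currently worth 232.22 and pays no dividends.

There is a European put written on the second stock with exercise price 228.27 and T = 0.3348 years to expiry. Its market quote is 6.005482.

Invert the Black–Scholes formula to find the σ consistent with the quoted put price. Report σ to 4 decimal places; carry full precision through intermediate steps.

sigma = 0.1603

At σ = 0.1603 the Black–Scholes value reproduces the quote:
σ√T = 0.1603·√0.3348 = 0.092753
d₁ = (ln(S/K) + (r+σ²/2)T) / (σ√T) = (ln(232.22/228.27) + (0.0208+0.1603²/2)·0.3348) / 0.092753 = (0.017156 + 0.011265) / 0.092753 = 0.306422
d₂ = d₁ − σ√T = 0.306422 − 0.092753 = 0.213669
e^{−rT} = 0.993060
N(−d₁) = 0.379642,  N(−d₂) = 0.415403
V = K·e^{−rT}·N(−d₂) − S·N(−d₁) = 94.165894 − 88.160412 = 6.005482 (matching the quote); vega is positive throughout, so no other σ reproduces this price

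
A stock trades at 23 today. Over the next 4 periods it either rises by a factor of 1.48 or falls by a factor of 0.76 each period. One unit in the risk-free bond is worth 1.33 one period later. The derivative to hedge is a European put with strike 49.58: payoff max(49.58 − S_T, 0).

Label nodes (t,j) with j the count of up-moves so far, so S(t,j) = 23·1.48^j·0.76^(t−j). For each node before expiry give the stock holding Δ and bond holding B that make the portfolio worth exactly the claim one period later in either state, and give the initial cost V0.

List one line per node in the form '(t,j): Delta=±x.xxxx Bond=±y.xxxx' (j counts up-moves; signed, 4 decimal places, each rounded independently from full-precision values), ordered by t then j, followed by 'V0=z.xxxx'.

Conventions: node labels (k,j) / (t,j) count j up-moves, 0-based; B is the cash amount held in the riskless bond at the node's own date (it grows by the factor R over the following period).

(0,0): Delta=-0.2451 Bond=7.0470
(1,0): Delta=-0.8005 Bond=19.0815
(1,1): Delta=-0.1700 Bond=6.8175
(2,0): Delta=-1.0000 Bond=28.0287
(2,1): Delta=-0.7735 Bond=24.6810
(2,2): Delta=-0.0884 Bond=4.9583
(3,0): Delta=-1.0000 Bond=37.2782
(3,1): Delta=-1.0000 Bond=37.2782
(3,2): Delta=-0.7429 Bond=31.6540
(3,3): Delta=0.0000 Bond=0.0000
V0=1.4105

Risk-neutral probability p* = (R−d)/(u−d) = (1.33−0.76)/(1.48−0.76) = 0.7917.
Expiry values: V(4,0)=41.9067, V(4,1)=34.6373, V(4,2)=20.4810, V(4,3)=0.0000, V(4,4)=0.0000
  t=3,j=0: stock 10.0964 → up 14.9427 (V=34.6373), down 7.6733 (V=41.9067). Price 27.1817; hedge Δ=-1.0000, bond B=37.2782.
  t=3,j=1: stock 19.6615 → up 29.0990 (V=20.4810), down 14.9427 (V=34.6373). Price 17.6167; hedge Δ=-1.0000, bond B=37.2782.
  t=3,j=2: stock 38.2882 → up 56.6665 (V=0.0000), down 29.0990 (V=20.4810). Price 3.2082; hedge Δ=-0.7429, bond B=31.6540.
  t=3,j=3: stock 74.5612 → up 110.3506 (V=0.0000), down 56.6665 (V=0.0000). Price 0.0000; hedge Δ=0.0000, bond B=0.0000.
  t=2,j=0: stock 13.2848 → up 19.6615 (V=17.6167), down 10.0964 (V=27.1817). Price 14.7439; hedge Δ=-1.0000, bond B=28.0287.
  t=2,j=1: stock 25.8704 → up 38.2882 (V=3.2082), down 19.6615 (V=17.6167). Price 4.6691; hedge Δ=-0.7735, bond B=24.6810.
  t=2,j=2: stock 50.3792 → up 74.5612 (V=0.0000), down 38.2882 (V=3.2082). Price 0.5025; hedge Δ=-0.0884, bond B=4.9583.
  t=1,j=0: stock 17.4800 → up 25.8704 (V=4.6691), down 13.2848 (V=14.7439). Price 5.0888; hedge Δ=-0.8005, bond B=19.0815.
  t=1,j=1: stock 34.0400 → up 50.3792 (V=0.5025), down 25.8704 (V=4.6691). Price 1.0305; hedge Δ=-0.1700, bond B=6.8175.
  t=0,j=0: stock 23.0000 → up 34.0400 (V=1.0305), down 17.4800 (V=5.0888). Price 1.4105; hedge Δ=-0.2451, bond B=7.0470.
Verification: the root portfolio costs Δ(0,0)·S0 + B(0,0) = 1.4105, matching V0.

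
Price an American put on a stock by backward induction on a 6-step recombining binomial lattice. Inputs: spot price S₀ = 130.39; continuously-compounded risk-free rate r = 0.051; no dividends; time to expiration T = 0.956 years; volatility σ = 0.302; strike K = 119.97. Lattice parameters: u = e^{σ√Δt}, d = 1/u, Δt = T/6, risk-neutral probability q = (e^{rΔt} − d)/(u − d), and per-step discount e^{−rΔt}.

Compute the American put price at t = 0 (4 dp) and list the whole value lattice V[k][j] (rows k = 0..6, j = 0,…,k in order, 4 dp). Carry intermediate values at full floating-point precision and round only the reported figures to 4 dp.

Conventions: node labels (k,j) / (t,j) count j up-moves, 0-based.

params: Δt=0.15933 u=1.12811 d=0.88643 q=0.50366 e^(-rΔt)=0.99191
t_6 payoffs: 56.7107 39.4635 17.5140 0.0000 0.0000 0.0000 0.0000
k=5: node(5,0) S=71.3637 payoff=48.6063 vs cont=47.6354 → 48.6063 [stop]  node(5,1) S=90.8206 payoff=29.1494 vs cont=28.1785 → 29.1494 [stop]  node(5,2) S=115.5822 payoff=4.3878 vs cont=8.6225 → 8.6225 [wait]  node(5,3) S=147.0949 payoff=0.0000 vs cont=0.0000 → 0.0000 [wait]  node(5,4) S=187.1994 payoff=0.0000 vs cont=0.0000 → 0.0000 [wait]  node(5,5) S=238.2380 payoff=0.0000 vs cont=0.0000 → 0.0000 [wait]
k=4: node(4,0) S=80.5065 payoff=39.4635 vs cont=38.4926 → 39.4635 [stop]  node(4,1) S=102.4560 payoff=17.5140 vs cont=18.6586 → 18.6586 [wait]  node(4,2) S=130.3900 payoff=0.0000 vs cont=4.2451 → 4.2451 [wait]  node(4,3) S=165.9400 payoff=0.0000 vs cont=0.0000 → 0.0000 [wait]  node(4,4) S=211.1824 payoff=0.0000 vs cont=0.0000 → 0.0000 [wait]
k=3: node(3,0) S=90.8206 payoff=29.1494 vs cont=28.7504 → 29.1494 [stop]  node(3,1) S=115.5822 payoff=4.3878 vs cont=11.3069 → 11.3069 [wait]  node(3,2) S=147.0949 payoff=0.0000 vs cont=2.0900 → 2.0900 [wait]  node(3,3) S=187.1994 payoff=0.0000 vs cont=0.0000 → 0.0000 [wait]
k=2: node(2,0) S=102.4560 payoff=17.5140 vs cont=19.9997 → 19.9997 [wait]  node(2,1) S=130.3900 payoff=0.0000 vs cont=6.6107 → 6.6107 [wait]  node(2,2) S=165.9400 payoff=0.0000 vs cont=1.0289 → 1.0289 [wait]
k=1: node(1,0) S=115.5822 payoff=4.3878 vs cont=13.1489 → 13.1489 [wait]  node(1,1) S=147.0949 payoff=0.0000 vs cont=3.7687 → 3.7687 [wait]
k=0: node(0,0) S=130.3900 payoff=0.0000 vs cont=8.3563 → 8.3563 [wait]

price = 8.3563
tree:
8.3563
13.1489 3.7687
19.9997 6.6107 1.0289
29.1494 11.3069 2.0900 0.0000
39.4635 18.6586 4.2451 0.0000 0.0000
48.6063 29.1494 8.6225 0.0000 0.0000 0.0000
56.7107 39.4635 17.5140 0.0000 0.0000 0.0000 0.0000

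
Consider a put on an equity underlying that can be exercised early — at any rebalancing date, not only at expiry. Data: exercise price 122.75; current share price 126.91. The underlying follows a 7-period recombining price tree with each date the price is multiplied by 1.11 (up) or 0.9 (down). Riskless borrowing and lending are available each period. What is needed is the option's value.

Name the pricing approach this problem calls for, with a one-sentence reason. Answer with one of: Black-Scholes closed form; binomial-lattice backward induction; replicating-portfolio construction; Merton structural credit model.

framework: binomial-lattice backward induction

Key observation: early exercise of the strike-122.75 put must be checked at each of the 7 dates (spot 126.91), which forces a node-by-node comparison of intrinsic and continuation value backward from expiry.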